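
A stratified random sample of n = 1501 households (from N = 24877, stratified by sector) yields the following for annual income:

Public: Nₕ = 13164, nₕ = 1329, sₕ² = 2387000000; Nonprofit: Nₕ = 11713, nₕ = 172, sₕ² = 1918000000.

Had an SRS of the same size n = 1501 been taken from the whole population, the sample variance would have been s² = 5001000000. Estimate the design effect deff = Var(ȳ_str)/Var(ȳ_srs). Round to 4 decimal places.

0.9224

Var(ȳ_str) = Σ Wₕ²(1−fₕ)sₕ²/nₕ with Wₕ = Nₕ/24877:
  Public: (13164/24877)²·(1−1329/13164)·2387000000/1329 = 452155.23
  Nonprofit: (11713/24877)²·(1−172/11713)·1918000000/172 = 2.4357669 × 10^6
  → Var(ȳ_str) = 2.8879221 × 10^6.
Var(ȳ_srs) = (1 − 1501/24877)·5001000000/1501 = 3.1307498 × 10^6.
deff = (2.8879221 × 10^6) / (3.1307498 × 10^6) = 0.9224.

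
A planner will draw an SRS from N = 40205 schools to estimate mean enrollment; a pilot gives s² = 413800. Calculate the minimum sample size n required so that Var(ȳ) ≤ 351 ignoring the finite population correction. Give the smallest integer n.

Without fpc, n₀ = s²/D = 413800/351 = 1178.9174.
Rounding up, n = 1179.

1179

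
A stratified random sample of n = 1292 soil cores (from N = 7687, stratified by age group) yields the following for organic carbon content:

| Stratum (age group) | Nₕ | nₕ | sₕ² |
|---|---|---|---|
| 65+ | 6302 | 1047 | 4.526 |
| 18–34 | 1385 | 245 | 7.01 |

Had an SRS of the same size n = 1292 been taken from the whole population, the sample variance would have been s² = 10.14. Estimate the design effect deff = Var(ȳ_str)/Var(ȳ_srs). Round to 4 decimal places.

Var(ȳ_str) = Σ Wₕ²(1−fₕ)sₕ²/nₕ with Wₕ = Nₕ/7687:
  65+: (6302/7687)²·(1−1047/6302)·4.526/1047 = 0.0024227312
  18–34: (1385/7687)²·(1−245/1385)·7.01/245 = 7.6452694 × 10^-4
  → Var(ȳ_str) = 0.0031872581.
Var(ȳ_srs) = (1 − 1292/7687)·10.14/1292 = 0.006529187.
deff = 0.0031872581 / 0.006529187 = 0.4882.

0.4882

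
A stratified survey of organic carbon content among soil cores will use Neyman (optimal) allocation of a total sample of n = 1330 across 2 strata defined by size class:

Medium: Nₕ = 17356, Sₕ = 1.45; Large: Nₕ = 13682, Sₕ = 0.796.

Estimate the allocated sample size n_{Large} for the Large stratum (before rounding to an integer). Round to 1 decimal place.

401.7

Neyman allocation: nₕ = n·NₕSₕ / Σⱼ NⱼSⱼ.
Σ NⱼSⱼ = 17356·1.45 + 13682·0.796 = 36057.072.
n_{Large} = 1330·13682·0.796 / 36057.072 = 401.7.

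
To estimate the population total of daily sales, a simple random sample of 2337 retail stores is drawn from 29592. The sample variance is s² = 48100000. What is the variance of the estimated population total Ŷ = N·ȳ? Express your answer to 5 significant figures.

Var(Ŷ) = N²·Var(ȳ) = N²·(1 − n/N)·s²/n.
f = 2337/29592 = 0.07897405; Var(ȳ) = 0.92102595·48100000/2337 = 18956.503.
Var(Ŷ) = 29592² · 18956.503 = 1.6599953 × 10^13.

1.6600 × 10^13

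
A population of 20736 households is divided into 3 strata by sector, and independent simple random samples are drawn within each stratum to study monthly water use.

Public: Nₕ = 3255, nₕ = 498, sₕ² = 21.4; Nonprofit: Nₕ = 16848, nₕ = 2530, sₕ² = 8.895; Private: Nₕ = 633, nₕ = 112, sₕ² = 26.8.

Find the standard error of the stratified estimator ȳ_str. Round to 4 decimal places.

0.0553

Var(ȳ_str) = Σₕ Wₕ²(1 − fₕ)sₕ²/nₕ with Wₕ = Nₕ/N, N = 20736.
Public: Wₕ = 0.15697338; term = 0.15697338²·(1 − 0.15299539)·21.4/498 = 8.9685497 × 10^-4.
Nonprofit: Wₕ = 0.81250000; term = 0.81250000²·(1 − 0.15016619)·8.895/2530 = 0.0019724508.
Private: Wₕ = 0.03052662; term = 0.03052662²·(1 − 0.17693523)·26.8/112 = 1.835305 × 10^-4.
Sum = 0.0030528363.
SE = √(0.0030528363) = 0.0553.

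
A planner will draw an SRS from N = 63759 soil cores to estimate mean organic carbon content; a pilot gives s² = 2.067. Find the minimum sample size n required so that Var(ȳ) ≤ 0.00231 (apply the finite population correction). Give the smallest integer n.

Without fpc, n₀ = s²/D = 2.067/0.00231 = 894.8052.
With fpc, (1 − n/N)·s²/n ≤ D requires n ≥ n₀/(1 + n₀/N) = 894.8052/(1 + 894.8052/63759) = 882.4211.
Rounding up, n = 883.

883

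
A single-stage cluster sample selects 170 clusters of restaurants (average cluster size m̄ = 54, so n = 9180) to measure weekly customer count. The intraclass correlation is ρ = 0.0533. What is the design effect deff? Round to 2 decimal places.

3.82

deff = 1 + (54 − 1)·0.0533 = 1 + 2.8249 = 3.8249.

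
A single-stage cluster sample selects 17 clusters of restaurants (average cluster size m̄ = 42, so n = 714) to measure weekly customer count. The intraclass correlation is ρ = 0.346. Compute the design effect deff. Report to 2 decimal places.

15.19

deff = 1 + (42 − 1)·0.346 = 1 + 14.186 = 15.186.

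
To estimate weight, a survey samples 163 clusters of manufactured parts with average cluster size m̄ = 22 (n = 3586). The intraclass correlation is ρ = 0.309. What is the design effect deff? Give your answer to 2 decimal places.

deff = 1 + (22 − 1)·0.309 = 1 + 6.489 = 7.489.

7.49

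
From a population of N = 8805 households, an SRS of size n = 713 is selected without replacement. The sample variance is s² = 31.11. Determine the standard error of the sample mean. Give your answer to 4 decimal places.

0.2002

Under SRS without replacement, Var(ȳ) = (1 − f)·s²/n with f = n/N = 713/8805 = 0.08097672.
Var(ȳ) = (1 − 0.08097672)·31.11/713 = 0.91902328·0.043632539 = 0.040099319.
SE(ȳ) = √(0.040099319) = 0.2002.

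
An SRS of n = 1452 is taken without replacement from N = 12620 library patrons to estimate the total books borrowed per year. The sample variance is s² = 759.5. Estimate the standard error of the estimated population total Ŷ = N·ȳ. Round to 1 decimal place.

8586.1

Var(Ŷ) = N²·Var(ȳ) = N²·(1 − n/N)·s²/n.
f = 1452/12620 = 0.11505547; Var(ȳ) = 0.88494453·759.5/1452 = 0.46288937.
Var(Ŷ) = 12620² · 0.46288937 = 7.3721798 × 10^7.
SE(Ŷ) = √(7.3721798 × 10^7) = 8586.1.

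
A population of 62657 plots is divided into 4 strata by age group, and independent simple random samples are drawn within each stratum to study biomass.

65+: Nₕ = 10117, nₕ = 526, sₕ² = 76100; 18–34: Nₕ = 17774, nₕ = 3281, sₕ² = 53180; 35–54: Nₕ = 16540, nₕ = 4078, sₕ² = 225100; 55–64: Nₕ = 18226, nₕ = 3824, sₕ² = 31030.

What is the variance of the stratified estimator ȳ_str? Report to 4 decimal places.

8.0800

Var(ȳ_str) = Σₕ Wₕ²(1 − fₕ)sₕ²/nₕ with Wₕ = Nₕ/N, N = 62657.
65+: Wₕ = 0.16146640; term = 0.16146640²·(1 − 0.05199170)·76100/526 = 3.5758176.
18–34: Wₕ = 0.28367142; term = 0.28367142²·(1 − 0.18459548)·53180/3281 = 1.0635218.
35–54: Wₕ = 0.26397689; term = 0.26397689²·(1 − 0.24655381)·225100/4078 = 2.8980931.
55–64: Wₕ = 0.29088530; term = 0.29088530²·(1 − 0.20981016)·31030/3824 = 0.54254888.
Sum = 8.0799814.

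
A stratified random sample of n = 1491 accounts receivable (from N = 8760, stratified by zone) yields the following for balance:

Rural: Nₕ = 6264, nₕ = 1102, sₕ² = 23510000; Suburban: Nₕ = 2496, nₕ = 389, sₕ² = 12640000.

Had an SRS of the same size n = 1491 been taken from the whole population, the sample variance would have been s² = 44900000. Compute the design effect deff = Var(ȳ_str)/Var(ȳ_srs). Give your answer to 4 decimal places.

0.4489

Var(ȳ_str) = Σ Wₕ²(1−fₕ)sₕ²/nₕ with Wₕ = Nₕ/8760:
  Rural: (6264/8760)²·(1−1102/6264)·23510000/1102 = 8989.4386
  Suburban: (2496/8760)²·(1−389/2496)·12640000/389 = 2226.888
  → Var(ȳ_str) = 11216.327.
Var(ȳ_srs) = (1 − 1491/8760)·44900000/1491 = 24988.447.
deff = 11216.327 / 24988.447 = 0.4489.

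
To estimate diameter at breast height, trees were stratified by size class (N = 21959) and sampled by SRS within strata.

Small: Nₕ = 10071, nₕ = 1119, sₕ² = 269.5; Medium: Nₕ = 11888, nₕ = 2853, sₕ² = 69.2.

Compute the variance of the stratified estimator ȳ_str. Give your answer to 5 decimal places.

Var(ȳ_str) = Σₕ Wₕ²(1 − fₕ)sₕ²/nₕ with Wₕ = Nₕ/N, N = 21959.
Small: Wₕ = 0.45862744; term = 0.45862744²·(1 − 0.11111111)·269.5/1119 = 0.045029408.
Medium: Wₕ = 0.54137256; term = 0.54137256²·(1 − 0.23998991)·69.2/2853 = 0.005402766.
Sum = 0.050432174.

0.05043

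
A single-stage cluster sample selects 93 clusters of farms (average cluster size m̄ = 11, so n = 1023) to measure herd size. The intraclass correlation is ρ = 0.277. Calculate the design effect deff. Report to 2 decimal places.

deff = 1 + (11 − 1)·0.277 = 1 + 2.77 = 3.77.

3.77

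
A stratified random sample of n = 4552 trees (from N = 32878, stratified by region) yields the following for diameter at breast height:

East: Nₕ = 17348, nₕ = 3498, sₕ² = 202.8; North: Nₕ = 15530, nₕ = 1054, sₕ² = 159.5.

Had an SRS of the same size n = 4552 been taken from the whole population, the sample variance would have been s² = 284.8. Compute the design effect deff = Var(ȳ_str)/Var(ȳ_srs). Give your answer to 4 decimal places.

Var(ȳ_str) = Σ Wₕ²(1−fₕ)sₕ²/nₕ with Wₕ = Nₕ/32878:
  East: (17348/32878)²·(1−3498/17348)·202.8/3498 = 0.012886547
  North: (15530/32878)²·(1−1054/15530)·159.5/1054 = 0.031472361
  → Var(ȳ_str) = 0.044358908.
Var(ȳ_srs) = (1 − 4552/32878)·284.8/4552 = 0.053903578.
deff = 0.044358908 / 0.053903578 = 0.8229.

0.8229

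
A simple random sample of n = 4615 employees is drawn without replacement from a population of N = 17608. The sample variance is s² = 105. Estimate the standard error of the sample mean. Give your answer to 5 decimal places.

0.12957

Under SRS without replacement, Var(ȳ) = (1 − f)·s²/n with f = n/N = 4615/17608 = 0.26209677.
Var(ȳ) = (1 − 0.26209677)·105/4615 = 0.73790323·0.022751896 = 0.016788697.
SE(ȳ) = √(0.016788697) = 0.12957.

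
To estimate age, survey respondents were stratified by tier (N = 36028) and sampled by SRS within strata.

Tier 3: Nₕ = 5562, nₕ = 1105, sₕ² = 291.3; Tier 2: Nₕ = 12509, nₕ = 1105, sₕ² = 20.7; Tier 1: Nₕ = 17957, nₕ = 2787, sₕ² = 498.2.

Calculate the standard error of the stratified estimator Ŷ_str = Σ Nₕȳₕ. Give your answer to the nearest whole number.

Var(Ŷ_str) = Σₕ Nₕ²(1 − fₕ)sₕ²/nₕ.
Tier 3: 5562²·(1 − 1105/5562)·291.3/1105 = 6.5350938 × 10^6.
Tier 2: 12509²·(1 − 1105/12509)·20.7/1105 = 2.6723163 × 10^6.
Tier 1: 17957²·(1 − 2787/17957)·498.2/2787 = 4.8695196 × 10^7.
Sum = 5.7902606 × 10^7.
SE = √(5.7902606 × 10^7) = 7609.

7609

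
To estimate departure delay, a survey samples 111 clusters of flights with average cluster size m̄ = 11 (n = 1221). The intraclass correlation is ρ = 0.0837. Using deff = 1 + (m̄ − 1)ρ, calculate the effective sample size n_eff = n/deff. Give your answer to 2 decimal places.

664.67

deff = 1 + (11 − 1)·0.0837 = 1 + 0.837 = 1.837.
n_eff = 1221 / 1.837 = 664.67.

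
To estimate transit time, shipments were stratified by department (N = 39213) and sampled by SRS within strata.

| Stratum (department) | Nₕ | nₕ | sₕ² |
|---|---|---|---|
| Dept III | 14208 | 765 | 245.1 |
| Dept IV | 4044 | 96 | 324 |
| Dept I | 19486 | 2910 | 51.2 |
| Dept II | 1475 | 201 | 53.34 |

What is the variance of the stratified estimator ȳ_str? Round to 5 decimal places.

0.07886

Var(ȳ_str) = Σₕ Wₕ²(1 − fₕ)sₕ²/nₕ with Wₕ = Nₕ/N, N = 39213.
Dept III: Wₕ = 0.36232882; term = 0.36232882²·(1 − 0.05384291)·245.1/765 = 0.03979705.
Dept IV: Wₕ = 0.10312906; term = 0.10312906²·(1 − 0.02373887)·324/96 = 0.035043053.
Dept I: Wₕ = 0.49692704; term = 0.49692704²·(1 − 0.14933799)·51.2/2910 = 0.003695892.
Dept II: Wₕ = 0.03761508; term = 0.03761508²·(1 − 0.13627119)·53.34/201 = 3.2430845 × 10^-4.
Sum = 0.078860303.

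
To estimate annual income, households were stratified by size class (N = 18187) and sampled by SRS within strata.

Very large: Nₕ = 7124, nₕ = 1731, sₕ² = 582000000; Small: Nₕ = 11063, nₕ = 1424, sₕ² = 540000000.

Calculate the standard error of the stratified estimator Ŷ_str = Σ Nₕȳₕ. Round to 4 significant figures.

Var(Ŷ_str) = Σₕ Nₕ²(1 − fₕ)sₕ²/nₕ.
Very large: 7124²·(1 − 1731/7124)·582000000/1731 = 1.2917553 × 10^13.
Small: 11063²·(1 − 1424/11063)·540000000/1424 = 4.0437906 × 10^13.
Sum = 5.3355459 × 10^13.
SE = √(5.3355459 × 10^13) = 7.304 × 10^6.

7.304 × 10^6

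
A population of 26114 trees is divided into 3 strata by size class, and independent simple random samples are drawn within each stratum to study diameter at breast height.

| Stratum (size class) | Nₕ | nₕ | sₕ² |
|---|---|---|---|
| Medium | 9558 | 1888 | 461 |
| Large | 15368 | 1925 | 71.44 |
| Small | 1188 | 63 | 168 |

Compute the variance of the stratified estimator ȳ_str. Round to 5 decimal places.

Var(ȳ_str) = Σₕ Wₕ²(1 − fₕ)sₕ²/nₕ with Wₕ = Nₕ/N, N = 26114.
Medium: Wₕ = 0.36601057; term = 0.36601057²·(1 − 0.19753086)·461/1888 = 0.026249107.
Large: Wₕ = 0.58849659; term = 0.58849659²·(1 − 0.12526028)·71.44/1925 = 0.011242877.
Small: Wₕ = 0.04549284; term = 0.04549284²·(1 − 0.05303030)·168/63 = 0.0052262586.
Sum = 0.042718243.

0.04272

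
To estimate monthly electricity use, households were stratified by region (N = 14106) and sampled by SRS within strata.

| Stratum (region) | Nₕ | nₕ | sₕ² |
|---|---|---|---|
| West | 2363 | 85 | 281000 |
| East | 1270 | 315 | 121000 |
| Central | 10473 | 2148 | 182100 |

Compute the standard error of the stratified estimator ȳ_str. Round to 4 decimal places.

11.3543

Var(ȳ_str) = Σₕ Wₕ²(1 − fₕ)sₕ²/nₕ with Wₕ = Nₕ/N, N = 14106.
West: Wₕ = 0.16751737; term = 0.16751737²·(1 − 0.03597122)·281000/85 = 89.432851.
East: Wₕ = 0.09003261; term = 0.09003261²·(1 − 0.24803150)·121000/315 = 2.3413921.
Central: Wₕ = 0.74245002; term = 0.74245002²·(1 − 0.20509883)·182100/2148 = 37.146958.
Sum = 128.9212.
SE = √(128.9212) = 11.3543.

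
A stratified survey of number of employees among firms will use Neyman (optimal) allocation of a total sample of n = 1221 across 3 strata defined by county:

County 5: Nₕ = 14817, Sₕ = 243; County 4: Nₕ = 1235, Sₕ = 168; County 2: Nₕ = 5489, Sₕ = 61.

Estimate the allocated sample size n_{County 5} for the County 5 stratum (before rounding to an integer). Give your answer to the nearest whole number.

Neyman allocation: nₕ = n·NₕSₕ / Σⱼ NⱼSⱼ.
Σ NⱼSⱼ = 14817·243 + 1235·168 + 5489·61 = 4.14284 × 10^6.
n_{County 5} = 1221·14817·243 / (4.14284 × 10^6) = 1061.

1061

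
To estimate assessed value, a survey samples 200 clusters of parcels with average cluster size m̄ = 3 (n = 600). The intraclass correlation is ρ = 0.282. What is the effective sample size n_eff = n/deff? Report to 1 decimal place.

deff = 1 + (3 − 1)·0.282 = 1 + 0.564 = 1.564.
n_eff = 600 / 1.564 = 383.6.

383.6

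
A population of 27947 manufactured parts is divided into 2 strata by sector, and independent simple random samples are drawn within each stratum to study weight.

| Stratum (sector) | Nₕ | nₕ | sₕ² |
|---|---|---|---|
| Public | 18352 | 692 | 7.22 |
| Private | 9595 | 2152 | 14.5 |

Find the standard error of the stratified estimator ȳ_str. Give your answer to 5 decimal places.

0.07032

Var(ȳ_str) = Σₕ Wₕ²(1 − fₕ)sₕ²/nₕ with Wₕ = Nₕ/N, N = 27947.
Public: Wₕ = 0.65667156; term = 0.65667156²·(1 − 0.03770706)·7.22/692 = 0.0043294708.
Private: Wₕ = 0.34332844; term = 0.34332844²·(1 − 0.22428348)·14.5/2152 = 6.1609594 × 10^-4.
Sum = 0.0049455667.
SE = √(0.0049455667) = 0.07032.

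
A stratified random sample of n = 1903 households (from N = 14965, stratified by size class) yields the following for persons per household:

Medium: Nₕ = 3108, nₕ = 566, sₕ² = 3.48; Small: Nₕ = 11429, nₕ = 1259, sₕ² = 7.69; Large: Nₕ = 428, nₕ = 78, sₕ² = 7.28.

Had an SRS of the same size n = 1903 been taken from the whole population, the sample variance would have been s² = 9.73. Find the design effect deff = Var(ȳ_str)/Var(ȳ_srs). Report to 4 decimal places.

0.7729

Var(ȳ_str) = Σ Wₕ²(1−fₕ)sₕ²/nₕ with Wₕ = Nₕ/14965:
  Medium: (3108/14965)²·(1−566/3108)·3.48/566 = 2.1690318 × 10^-4
  Small: (11429/14965)²·(1−1259/11429)·7.69/1259 = 0.0031701248
  Large: (428/14965)²·(1−78/428)·7.28/78 = 6.2430261 × 10^-5
  → Var(ȳ_str) = 0.0034494582.
Var(ȳ_srs) = (1 − 1903/14965)·9.73/1903 = 0.0044627957.
deff = 0.0034494582 / 0.0044627957 = 0.7729.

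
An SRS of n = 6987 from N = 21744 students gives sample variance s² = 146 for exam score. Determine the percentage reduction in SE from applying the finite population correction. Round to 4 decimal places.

f = n/N = 6987/21744 = 0.32133002.
SE_no-fpc = √(s²/n) = 0.14455431; SE_fpc = √((1−f)s²/n) = 0.11908591.
Ratio = √(1−f) = 0.82381429. Reduction = 100·(1 − 0.82381429) = 17.6186%.

17.6186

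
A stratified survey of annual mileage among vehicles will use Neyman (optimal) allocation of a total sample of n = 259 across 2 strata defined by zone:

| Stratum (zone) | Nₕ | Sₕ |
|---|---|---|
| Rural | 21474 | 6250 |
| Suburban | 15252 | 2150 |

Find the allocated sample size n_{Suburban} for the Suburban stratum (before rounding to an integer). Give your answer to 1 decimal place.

50.9

Neyman allocation: nₕ = n·NₕSₕ / Σⱼ NⱼSⱼ.
Σ NⱼSⱼ = 21474·6250 + 15252·2150 = 1.670043 × 10^8.
n_{Suburban} = 259·15252·2150 / (1.670043 × 10^8) = 50.9.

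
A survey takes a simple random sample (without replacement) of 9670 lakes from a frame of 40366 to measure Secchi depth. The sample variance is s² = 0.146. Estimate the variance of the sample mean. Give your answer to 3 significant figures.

1.15 × 10^-5

Under SRS without replacement, Var(ȳ) = (1 − f)·s²/n with f = n/N = 9670/40366 = 0.23955804.
Var(ȳ) = (1 − 0.23955804)·0.146/9670 = 0.76044196·1.5098242 × 10^-5 = 1.1481337 × 10^-5.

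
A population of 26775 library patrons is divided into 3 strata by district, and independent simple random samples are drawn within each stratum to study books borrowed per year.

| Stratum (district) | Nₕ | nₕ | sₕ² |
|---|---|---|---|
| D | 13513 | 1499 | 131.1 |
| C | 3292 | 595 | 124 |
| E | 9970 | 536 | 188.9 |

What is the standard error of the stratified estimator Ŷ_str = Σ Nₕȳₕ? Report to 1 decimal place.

7014.0

Var(Ŷ_str) = Σₕ Nₕ²(1 − fₕ)sₕ²/nₕ.
D: 13513²·(1 − 1499/13513)·131.1/1499 = 1.4198435 × 10^7.
C: 3292²·(1 − 595/3292)·124/595 = 1.8503142 × 10^6.
E: 9970²·(1 − 536/9970)·188.9/536 = 3.3148066 × 10^7.
Sum = 4.9196815 × 10^7.
SE = √(4.9196815 × 10^7) = 7014.0.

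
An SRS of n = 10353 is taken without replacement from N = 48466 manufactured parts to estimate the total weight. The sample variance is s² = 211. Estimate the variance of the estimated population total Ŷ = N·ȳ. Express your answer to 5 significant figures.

3.7647 × 10^7

Var(Ŷ) = N²·Var(ȳ) = N²·(1 − n/N)·s²/n.
f = 10353/48466 = 0.21361367; Var(ȳ) = 0.78638633·211/10353 = 0.016026999.
Var(Ŷ) = 48466² · 0.016026999 = 3.764667 × 10^7.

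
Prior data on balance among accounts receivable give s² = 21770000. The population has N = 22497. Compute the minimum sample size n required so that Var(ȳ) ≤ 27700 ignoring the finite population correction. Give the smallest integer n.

Without fpc, n₀ = s²/D = 21770000/27700 = 785.9206.
Rounding up, n = 786.

786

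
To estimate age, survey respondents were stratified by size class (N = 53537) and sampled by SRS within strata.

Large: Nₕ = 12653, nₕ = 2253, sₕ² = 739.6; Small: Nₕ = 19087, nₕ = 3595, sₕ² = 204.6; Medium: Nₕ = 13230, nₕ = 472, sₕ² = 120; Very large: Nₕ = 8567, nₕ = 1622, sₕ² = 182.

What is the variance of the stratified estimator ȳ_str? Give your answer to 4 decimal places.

Var(ȳ_str) = Σₕ Wₕ²(1 − fₕ)sₕ²/nₕ with Wₕ = Nₕ/N, N = 53537.
Large: Wₕ = 0.23634122; term = 0.23634122²·(1 − 0.17806054)·739.6/2253 = 0.015071431.
Small: Wₕ = 0.35651979; term = 0.35651979²·(1 − 0.18834809)·204.6/3595 = 0.0058714293.
Medium: Wₕ = 0.24711882; term = 0.24711882²·(1 − 0.03567649)·120/472 = 0.014971787.
Very large: Wₕ = 0.16002017; term = 0.16002017²·(1 − 0.18933115)·182/1622 = 0.002329236.
Sum = 0.038243883.

0.0382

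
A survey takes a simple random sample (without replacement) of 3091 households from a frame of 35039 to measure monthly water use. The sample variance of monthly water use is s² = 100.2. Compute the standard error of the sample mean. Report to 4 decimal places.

0.1719

Under SRS without replacement, Var(ȳ) = (1 − f)·s²/n with f = n/N = 3091/35039 = 0.08821599.
Var(ȳ) = (1 − 0.08821599)·100.2/3091 = 0.91178401·0.032416694 = 0.029557023.
SE(ȳ) = √(0.029557023) = 0.1719.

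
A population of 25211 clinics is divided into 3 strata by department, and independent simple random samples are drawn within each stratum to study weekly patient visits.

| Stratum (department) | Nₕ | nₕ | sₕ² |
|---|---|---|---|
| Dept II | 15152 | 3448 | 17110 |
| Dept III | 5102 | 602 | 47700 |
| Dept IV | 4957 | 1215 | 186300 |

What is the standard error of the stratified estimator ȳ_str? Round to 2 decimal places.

2.95

Var(ȳ_str) = Σₕ Wₕ²(1 − fₕ)sₕ²/nₕ with Wₕ = Nₕ/N, N = 25211.
Dept II: Wₕ = 0.60100750; term = 0.60100750²·(1 − 0.22756072)·17110/3448 = 1.3845444.
Dept III: Wₕ = 0.20237198; term = 0.20237198²·(1 − 0.11799294)·47700/602 = 2.8621653.
Dept IV: Wₕ = 0.19662052; term = 0.19662052²·(1 − 0.24510793)·186300/1215 = 4.4748567.
Sum = 8.7215664.
SE = √(8.7215664) = 2.95.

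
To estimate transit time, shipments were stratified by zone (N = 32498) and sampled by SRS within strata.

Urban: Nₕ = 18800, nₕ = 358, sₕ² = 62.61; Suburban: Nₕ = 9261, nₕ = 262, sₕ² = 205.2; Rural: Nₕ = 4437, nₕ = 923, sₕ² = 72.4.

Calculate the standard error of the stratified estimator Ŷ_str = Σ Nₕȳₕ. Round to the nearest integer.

Var(Ŷ_str) = Σₕ Nₕ²(1 − fₕ)sₕ²/nₕ.
Urban: 18800²·(1 − 358/18800)·62.61/358 = 6.0635441 × 10^7.
Suburban: 9261²·(1 − 262/9261)·205.2/262 = 6.5272193 × 10^7.
Rural: 4437²·(1 − 923/4437)·72.4/923 = 1.2230045 × 10^6.
Sum = 1.2713064 × 10^8.
SE = √(1.2713064 × 10^8) = 11275.

11275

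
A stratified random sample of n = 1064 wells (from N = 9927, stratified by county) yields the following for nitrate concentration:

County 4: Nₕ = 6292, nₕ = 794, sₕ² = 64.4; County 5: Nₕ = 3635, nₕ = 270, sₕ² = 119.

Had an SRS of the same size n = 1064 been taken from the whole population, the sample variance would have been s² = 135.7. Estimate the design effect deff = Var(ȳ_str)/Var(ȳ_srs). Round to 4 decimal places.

0.7305

Var(ȳ_str) = Σ Wₕ²(1−fₕ)sₕ²/nₕ with Wₕ = Nₕ/9927:
  County 4: (6292/9927)²·(1−794/6292)·64.4/794 = 0.028472314
  County 5: (3635/9927)²·(1−270/3635)·119/270 = 0.054706211
  → Var(ȳ_str) = 0.083178525.
Var(ȳ_srs) = (1 − 1064/9927)·135.7/1064 = 0.1138678.
deff = 0.083178525 / 0.1138678 = 0.7305.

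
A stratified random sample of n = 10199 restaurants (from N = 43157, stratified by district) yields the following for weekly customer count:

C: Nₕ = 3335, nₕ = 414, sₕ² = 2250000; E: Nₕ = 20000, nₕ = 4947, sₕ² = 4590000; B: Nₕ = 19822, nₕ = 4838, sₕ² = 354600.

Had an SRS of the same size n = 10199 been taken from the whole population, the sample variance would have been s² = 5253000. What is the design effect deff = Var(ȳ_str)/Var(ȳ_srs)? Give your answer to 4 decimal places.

Var(ȳ_str) = Σ Wₕ²(1−fₕ)sₕ²/nₕ with Wₕ = Nₕ/43157:
  C: (3335/43157)²·(1−414/3335)·2250000/414 = 28.425432
  E: (20000/43157)²·(1−4947/20000)·4590000/4947 = 149.97585
  B: (19822/43157)²·(1−4838/19822)·354600/4838 = 11.688145
  → Var(ȳ_str) = 190.08943.
Var(ȳ_srs) = (1 − 10199/43157)·5253000/10199 = 393.33212.
deff = 190.08943 / 393.33212 = 0.4833.

0.4833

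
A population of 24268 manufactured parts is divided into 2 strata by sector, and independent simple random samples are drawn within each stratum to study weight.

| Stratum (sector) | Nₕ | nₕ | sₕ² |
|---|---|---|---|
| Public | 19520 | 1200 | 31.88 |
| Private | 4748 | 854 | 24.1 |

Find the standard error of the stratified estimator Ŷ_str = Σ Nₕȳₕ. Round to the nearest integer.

3166

Var(Ŷ_str) = Σₕ Nₕ²(1 − fₕ)sₕ²/nₕ.
Public: 19520²·(1 − 1200/19520)·31.88/1200 = 9.50041 × 10^6.
Private: 4748²·(1 − 854/4748)·24.1/854 = 521754.05.
Sum = 1.0022164 × 10^7.
SE = √(1.0022164 × 10^7) = 3166.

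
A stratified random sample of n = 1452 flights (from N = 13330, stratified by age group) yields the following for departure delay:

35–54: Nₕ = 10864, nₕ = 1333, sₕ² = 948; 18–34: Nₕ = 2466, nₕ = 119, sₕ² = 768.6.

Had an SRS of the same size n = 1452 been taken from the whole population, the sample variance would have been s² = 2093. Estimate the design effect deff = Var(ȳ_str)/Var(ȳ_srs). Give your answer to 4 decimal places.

0.4864

Var(ȳ_str) = Σ Wₕ²(1−fₕ)sₕ²/nₕ with Wₕ = Nₕ/13330:
  35–54: (10864/13330)²·(1−1333/10864)·948/1333 = 0.41442516
  18–34: (2466/13330)²·(1−119/2466)·768.6/119 = 0.2103775
  → Var(ȳ_str) = 0.62480266.
Var(ȳ_srs) = (1 − 1452/13330)·2093/1452 = 1.2844458.
deff = 0.62480266 / 1.2844458 = 0.4864.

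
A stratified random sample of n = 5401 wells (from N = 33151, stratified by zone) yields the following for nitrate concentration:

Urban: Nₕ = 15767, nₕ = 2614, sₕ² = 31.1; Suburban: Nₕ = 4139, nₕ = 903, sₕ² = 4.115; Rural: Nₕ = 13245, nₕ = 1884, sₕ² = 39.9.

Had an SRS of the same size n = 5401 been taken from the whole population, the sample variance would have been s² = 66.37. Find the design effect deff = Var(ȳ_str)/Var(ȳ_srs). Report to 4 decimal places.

Var(ȳ_str) = Σ Wₕ²(1−fₕ)sₕ²/nₕ with Wₕ = Nₕ/33151:
  Urban: (15767/33151)²·(1−2614/15767)·31.1/2614 = 0.0022450986
  Suburban: (4139/33151)²·(1−903/4139)·4.115/903 = 5.5538323 × 10^-5
  Rural: (13245/33151)²·(1−1884/13245)·39.9/1884 = 0.0028997947
  → Var(ȳ_str) = 0.0052004316.
Var(ȳ_srs) = (1 − 5401/33151)·66.37/5401 = 0.010286414.
deff = 0.0052004316 / 0.010286414 = 0.5056.

0.5056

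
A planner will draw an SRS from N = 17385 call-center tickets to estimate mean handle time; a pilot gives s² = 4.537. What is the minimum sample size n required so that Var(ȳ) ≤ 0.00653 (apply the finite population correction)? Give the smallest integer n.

Without fpc, n₀ = s²/D = 4.537/0.00653 = 694.7933.
With fpc, (1 − n/N)·s²/n ≤ D requires n ≥ n₀/(1 + n₀/N) = 694.7933/(1 + 694.7933/17385) = 668.0929.
Rounding up, n = 669.

669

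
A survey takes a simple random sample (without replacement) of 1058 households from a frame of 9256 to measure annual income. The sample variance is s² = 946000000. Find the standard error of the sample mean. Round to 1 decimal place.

Under SRS without replacement, Var(ȳ) = (1 − f)·s²/n with f = n/N = 1058/9256 = 0.11430424.
Var(ȳ) = (1 − 0.11430424)·946000000/1058 = 0.88569576·894139.89 = 791935.91.
SE(ȳ) = √(791935.91) = 889.9.

889.9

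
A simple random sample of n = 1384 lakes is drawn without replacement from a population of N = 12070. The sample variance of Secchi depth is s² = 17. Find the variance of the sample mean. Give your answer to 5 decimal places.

0.01087

Under SRS without replacement, Var(ȳ) = (1 − f)·s²/n with f = n/N = 1384/12070 = 0.11466446.
Var(ȳ) = (1 − 0.11466446)·17/1384 = 0.88533554·0.012283237 = 0.010874786.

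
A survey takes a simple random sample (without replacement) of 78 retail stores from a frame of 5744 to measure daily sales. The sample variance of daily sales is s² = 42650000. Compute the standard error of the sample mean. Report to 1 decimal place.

734.4

Under SRS without replacement, Var(ȳ) = (1 − f)·s²/n with f = n/N = 78/5744 = 0.01357939.
Var(ȳ) = (1 − 0.01357939)·42650000/78 = 0.98642061·546794.87 = 539369.73.
SE(ȳ) = √(539369.73) = 734.4.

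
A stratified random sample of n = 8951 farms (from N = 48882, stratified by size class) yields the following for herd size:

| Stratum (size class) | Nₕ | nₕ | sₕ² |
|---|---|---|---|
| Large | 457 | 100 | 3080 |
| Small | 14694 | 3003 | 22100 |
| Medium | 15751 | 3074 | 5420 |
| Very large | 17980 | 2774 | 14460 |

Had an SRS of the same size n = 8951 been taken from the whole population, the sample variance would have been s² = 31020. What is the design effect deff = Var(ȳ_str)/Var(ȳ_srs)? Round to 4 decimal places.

Var(ȳ_str) = Σ Wₕ²(1−fₕ)sₕ²/nₕ with Wₕ = Nₕ/48882:
  Large: (457/48882)²·(1−100/457)·3080/100 = 0.00210299
  Small: (14694/48882)²·(1−3003/14694)·22100/3003 = 0.5290914
  Medium: (15751/48882)²·(1−3074/15751)·5420/3074 = 0.14734049
  Very large: (17980/48882)²·(1−2774/17980)·14460/2774 = 0.59644249
  → Var(ȳ_str) = 1.2749774.
Var(ȳ_srs) = (1 − 8951/48882)·31020/8951 = 2.8309452.
deff = 1.2749774 / 2.8309452 = 0.4504.

0.4504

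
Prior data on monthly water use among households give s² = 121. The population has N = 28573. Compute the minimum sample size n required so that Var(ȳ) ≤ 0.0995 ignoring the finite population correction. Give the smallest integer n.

Without fpc, n₀ = s²/D = 121/0.0995 = 1216.0804.
Rounding up, n = 1217.

1217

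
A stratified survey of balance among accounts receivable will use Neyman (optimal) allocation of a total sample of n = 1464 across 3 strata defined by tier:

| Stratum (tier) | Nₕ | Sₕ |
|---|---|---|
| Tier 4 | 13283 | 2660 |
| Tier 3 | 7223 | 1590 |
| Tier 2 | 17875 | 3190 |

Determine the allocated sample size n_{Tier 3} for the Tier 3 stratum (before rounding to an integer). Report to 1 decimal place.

161.9

Neyman allocation: nₕ = n·NₕSₕ / Σⱼ NⱼSⱼ.
Σ NⱼSⱼ = 13283·2660 + 7223·1590 + 17875·3190 = 1.038386 × 10^8.
n_{Tier 3} = 1464·7223·1590 / (1.038386 × 10^8) = 161.9.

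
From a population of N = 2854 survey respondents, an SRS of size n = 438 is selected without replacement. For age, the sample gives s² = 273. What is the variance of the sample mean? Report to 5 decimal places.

Under SRS without replacement, Var(ȳ) = (1 − f)·s²/n with f = n/N = 438/2854 = 0.15346882.
Var(ȳ) = (1 − 0.15346882)·273/438 = 0.84653118·0.62328767 = 0.52763245.

0.52763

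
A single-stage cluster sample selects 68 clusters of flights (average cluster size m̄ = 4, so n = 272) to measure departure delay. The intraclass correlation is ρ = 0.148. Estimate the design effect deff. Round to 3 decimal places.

1.444

deff = 1 + (4 − 1)·0.148 = 1 + 0.444 = 1.444.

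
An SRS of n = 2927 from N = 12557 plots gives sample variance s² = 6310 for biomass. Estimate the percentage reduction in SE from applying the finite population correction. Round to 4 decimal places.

f = n/N = 2927/12557 = 0.23309708.
SE_no-fpc = √(s²/n) = 1.4682612; SE_fpc = √((1−f)s²/n) = 1.2858003.
Ratio = √(1−f) = 0.87572994. Reduction = 100·(1 − 0.87572994) = 12.4270%.

12.4270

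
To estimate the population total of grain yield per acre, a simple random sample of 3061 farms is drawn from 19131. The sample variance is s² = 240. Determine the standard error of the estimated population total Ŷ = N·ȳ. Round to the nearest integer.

4910

Var(Ŷ) = N²·Var(ȳ) = N²·(1 − n/N)·s²/n.
f = 3061/19131 = 0.16000209; Var(ȳ) = 0.83999791·240/3061 = 0.065860666.
Var(Ŷ) = 19131² · 0.065860666 = 2.4104685 × 10^7.
SE(Ŷ) = √(2.4104685 × 10^7) = 4910.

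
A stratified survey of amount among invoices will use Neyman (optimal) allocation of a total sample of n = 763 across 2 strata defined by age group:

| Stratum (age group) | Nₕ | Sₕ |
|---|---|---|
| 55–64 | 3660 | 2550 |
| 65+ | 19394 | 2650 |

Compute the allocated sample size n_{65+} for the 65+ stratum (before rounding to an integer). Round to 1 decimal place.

645.7

Neyman allocation: nₕ = n·NₕSₕ / Σⱼ NⱼSⱼ.
Σ NⱼSⱼ = 3660·2550 + 19394·2650 = 6.07271 × 10^7.
n_{65+} = 763·19394·2650 / (6.07271 × 10^7) = 645.7.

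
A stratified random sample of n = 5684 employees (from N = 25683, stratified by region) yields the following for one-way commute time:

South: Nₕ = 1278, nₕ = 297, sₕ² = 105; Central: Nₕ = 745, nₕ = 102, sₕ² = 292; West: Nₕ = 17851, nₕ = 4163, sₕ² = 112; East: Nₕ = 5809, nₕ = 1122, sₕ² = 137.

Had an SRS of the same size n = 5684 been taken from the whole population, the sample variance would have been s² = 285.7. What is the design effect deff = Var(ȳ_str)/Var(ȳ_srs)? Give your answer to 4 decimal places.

Var(ȳ_str) = Σ Wₕ²(1−fₕ)sₕ²/nₕ with Wₕ = Nₕ/25683:
  South: (1278/25683)²·(1−297/1278)·105/297 = 6.7195657 × 10^-4
  Central: (745/25683)²·(1−102/745)·292/102 = 0.0020790188
  West: (17851/25683)²·(1−4163/17851)·112/4163 = 0.0099660407
  East: (5809/25683)²·(1−1122/5809)·137/1122 = 0.0050400232
  → Var(ȳ_str) = 0.017757039.
Var(ȳ_srs) = (1 − 5684/25683)·285.7/5684 = 0.039139809.
deff = 0.017757039 / 0.039139809 = 0.4537.

0.4537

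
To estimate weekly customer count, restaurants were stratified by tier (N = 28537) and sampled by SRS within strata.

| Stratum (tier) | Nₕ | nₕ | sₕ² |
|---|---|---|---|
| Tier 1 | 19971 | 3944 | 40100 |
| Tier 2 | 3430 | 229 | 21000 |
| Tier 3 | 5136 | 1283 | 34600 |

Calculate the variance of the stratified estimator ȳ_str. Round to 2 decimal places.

5.89

Var(ȳ_str) = Σₕ Wₕ²(1 − fₕ)sₕ²/nₕ with Wₕ = Nₕ/N, N = 28537.
Tier 1: Wₕ = 0.69982829; term = 0.69982829²·(1 − 0.19748636)·40100/3944 = 3.9961601.
Tier 2: Wₕ = 0.12019483; term = 0.12019483²·(1 − 0.06676385)·21000/229 = 1.2363658.
Tier 3: Wₕ = 0.17997687; term = 0.17997687²·(1 − 0.24980530)·34600/1283 = 0.65532515.
Sum = 5.8878511.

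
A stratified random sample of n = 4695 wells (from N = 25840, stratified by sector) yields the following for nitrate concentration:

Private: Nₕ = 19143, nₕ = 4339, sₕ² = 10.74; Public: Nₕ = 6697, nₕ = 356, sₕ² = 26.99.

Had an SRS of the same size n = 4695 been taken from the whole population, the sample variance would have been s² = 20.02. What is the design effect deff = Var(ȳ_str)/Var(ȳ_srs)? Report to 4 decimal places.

1.6829

Var(ȳ_str) = Σ Wₕ²(1−fₕ)sₕ²/nₕ with Wₕ = Nₕ/25840:
  Private: (19143/25840)²·(1−4339/19143)·10.74/4339 = 0.0010505547
  Public: (6697/25840)²·(1−356/6697)·26.99/356 = 0.0048217637
  → Var(ȳ_str) = 0.0058723184.
Var(ȳ_srs) = (1 − 4695/25840)·20.02/4695 = 0.003489343.
deff = 0.0058723184 / 0.003489343 = 1.6829.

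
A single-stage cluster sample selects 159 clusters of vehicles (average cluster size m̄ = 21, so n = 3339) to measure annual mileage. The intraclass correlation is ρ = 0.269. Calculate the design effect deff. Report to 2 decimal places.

6.38

deff = 1 + (21 − 1)·0.269 = 1 + 5.38 = 6.38.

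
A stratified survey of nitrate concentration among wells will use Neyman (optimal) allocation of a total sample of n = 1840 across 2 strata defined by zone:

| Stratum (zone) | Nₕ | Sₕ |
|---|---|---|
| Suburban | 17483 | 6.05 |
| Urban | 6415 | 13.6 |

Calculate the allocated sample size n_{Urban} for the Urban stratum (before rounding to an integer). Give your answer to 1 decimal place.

Neyman allocation: nₕ = n·NₕSₕ / Σⱼ NⱼSⱼ.
Σ NⱼSⱼ = 17483·6.05 + 6415·13.6 = 193016.15.
n_{Urban} = 1840·6415·13.6 / 193016.15 = 831.7.

831.7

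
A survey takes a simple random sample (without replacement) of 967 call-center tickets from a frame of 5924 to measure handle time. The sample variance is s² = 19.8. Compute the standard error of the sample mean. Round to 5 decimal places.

0.13089

Under SRS without replacement, Var(ȳ) = (1 − f)·s²/n with f = n/N = 967/5924 = 0.16323430.
Var(ȳ) = (1 − 0.16323430)·19.8/967 = 0.83676570·0.020475698 = 0.017133362.
SE(ȳ) = √(0.017133362) = 0.13089.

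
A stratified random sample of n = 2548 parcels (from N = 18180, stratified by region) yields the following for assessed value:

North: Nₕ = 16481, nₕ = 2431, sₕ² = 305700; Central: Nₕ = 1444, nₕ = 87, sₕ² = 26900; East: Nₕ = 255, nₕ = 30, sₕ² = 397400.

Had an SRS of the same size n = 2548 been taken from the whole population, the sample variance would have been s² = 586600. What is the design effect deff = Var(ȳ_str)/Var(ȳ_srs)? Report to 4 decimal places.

Var(ȳ_str) = Σ Wₕ²(1−fₕ)sₕ²/nₕ with Wₕ = Nₕ/18180:
  North: (16481/18180)²·(1−2431/16481)·305700/2431 = 88.101359
  Central: (1444/18180)²·(1−87/1444)·26900/87 = 1.833126
  East: (255/18180)²·(1−30/255)·397400/30 = 2.2995431
  → Var(ȳ_str) = 92.234028.
Var(ȳ_srs) = (1 − 2548/18180)·586600/2548 = 197.95355.
deff = 92.234028 / 197.95355 = 0.4659.

0.4659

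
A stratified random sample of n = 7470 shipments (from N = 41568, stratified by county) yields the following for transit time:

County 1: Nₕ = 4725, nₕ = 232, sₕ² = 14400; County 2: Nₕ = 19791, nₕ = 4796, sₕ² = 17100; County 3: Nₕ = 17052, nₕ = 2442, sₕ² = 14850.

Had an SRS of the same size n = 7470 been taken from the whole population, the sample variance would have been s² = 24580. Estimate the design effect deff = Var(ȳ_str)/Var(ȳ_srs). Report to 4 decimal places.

Var(ȳ_str) = Σ Wₕ²(1−fₕ)sₕ²/nₕ with Wₕ = Nₕ/41568:
  County 1: (4725/41568)²·(1−232/4725)·14400/232 = 0.76259592
  County 2: (19791/41568)²·(1−4796/19791)·17100/4796 = 0.61236856
  County 3: (17052/41568)²·(1−2442/17052)·14850/2442 = 0.87677483
  → Var(ȳ_str) = 2.2517393.
Var(ȳ_srs) = (1 − 7470/41568)·24580/7470 = 2.6991751.
deff = 2.2517393 / 2.6991751 = 0.8342.

0.8342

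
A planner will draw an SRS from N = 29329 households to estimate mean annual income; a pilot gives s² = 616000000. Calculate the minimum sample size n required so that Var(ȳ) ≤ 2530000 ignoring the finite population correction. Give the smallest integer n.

Without fpc, n₀ = s²/D = 616000000/2530000 = 243.4783.
Rounding up, n = 244.

244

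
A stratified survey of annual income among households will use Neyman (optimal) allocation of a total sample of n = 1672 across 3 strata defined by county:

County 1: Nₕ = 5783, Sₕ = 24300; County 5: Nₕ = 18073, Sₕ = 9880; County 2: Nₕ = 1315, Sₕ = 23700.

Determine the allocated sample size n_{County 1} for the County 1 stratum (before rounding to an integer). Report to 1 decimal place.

670.8

Neyman allocation: nₕ = n·NₕSₕ / Σⱼ NⱼSⱼ.
Σ NⱼSⱼ = 5783·24300 + 18073·9880 + 1315·23700 = 3.5025364 × 10^8.
n_{County 1} = 1672·5783·24300 / (3.5025364 × 10^8) = 670.8.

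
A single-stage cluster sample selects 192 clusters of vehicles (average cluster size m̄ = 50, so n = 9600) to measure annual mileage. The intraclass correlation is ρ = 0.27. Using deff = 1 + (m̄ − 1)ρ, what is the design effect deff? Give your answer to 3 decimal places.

deff = 1 + (50 − 1)·0.27 = 1 + 13.23 = 14.23.

14.230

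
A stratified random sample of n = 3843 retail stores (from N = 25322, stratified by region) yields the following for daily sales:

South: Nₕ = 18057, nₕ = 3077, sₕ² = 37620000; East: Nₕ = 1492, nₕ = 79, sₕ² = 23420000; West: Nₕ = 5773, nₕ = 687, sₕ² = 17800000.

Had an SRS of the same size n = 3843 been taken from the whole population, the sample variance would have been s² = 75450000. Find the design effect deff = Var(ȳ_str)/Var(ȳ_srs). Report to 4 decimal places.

0.4395

Var(ȳ_str) = Σ Wₕ²(1−fₕ)sₕ²/nₕ with Wₕ = Nₕ/25322:
  South: (18057/25322)²·(1−3077/18057)·37620000/3077 = 5157.6599
  East: (1492/25322)²·(1−79/1492)·23420000/79 = 974.70855
  West: (5773/25322)²·(1−687/5773)·17800000/687 = 1186.4383
  → Var(ȳ_str) = 7318.8068.
Var(ȳ_srs) = (1 − 3843/25322)·75450000/3843 = 16653.477.
deff = 7318.8068 / 16653.477 = 0.4395.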